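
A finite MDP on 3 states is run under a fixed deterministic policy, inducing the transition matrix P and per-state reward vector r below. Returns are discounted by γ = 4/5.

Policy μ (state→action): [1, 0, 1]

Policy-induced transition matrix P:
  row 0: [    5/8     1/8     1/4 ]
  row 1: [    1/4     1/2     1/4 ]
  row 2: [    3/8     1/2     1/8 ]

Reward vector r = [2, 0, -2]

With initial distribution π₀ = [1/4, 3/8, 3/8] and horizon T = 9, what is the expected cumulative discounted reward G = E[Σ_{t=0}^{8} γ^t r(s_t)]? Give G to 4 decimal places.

t=0: π = [0.2500, 0.3750, 0.3750], E[r] = -0.2500, γ^t·E[r] = -0.250000, running G = -0.250000
t=1: π = [0.3906, 0.4063, 0.2031], E[r] = 0.3750, γ^t·E[r] = 0.300000, running G = 0.050000
t=2: π = [0.4219, 0.3535, 0.2246], E[r] = 0.3945, γ^t·E[r] = 0.252500, running G = 0.302500
t=3: π = [0.4363, 0.3418, 0.2219], E[r] = 0.4287, γ^t·E[r] = 0.219500, running G = 0.522000
t=4: π = [0.4413, 0.3364, 0.2223], E[r] = 0.4382, γ^t·E[r] = 0.179475, running G = 0.701475
t=5: π = [0.4433, 0.3345, 0.2222], E[r] = 0.4421, γ^t·E[r] = 0.144880, running G = 0.846355
t=6: π = [0.4440, 0.3338, 0.2222], E[r] = 0.4436, γ^t·E[r] = 0.116280, running G = 0.962635
t=7: π = [0.4443, 0.3335, 0.2222], E[r] = 0.4441, γ^t·E[r] = 0.093138, running G = 1.055774
t=8: π = [0.4444, 0.3334, 0.2222], E[r] = 0.4443, γ^t·E[r] = 0.074545, running G = 1.130319

G = 1.1303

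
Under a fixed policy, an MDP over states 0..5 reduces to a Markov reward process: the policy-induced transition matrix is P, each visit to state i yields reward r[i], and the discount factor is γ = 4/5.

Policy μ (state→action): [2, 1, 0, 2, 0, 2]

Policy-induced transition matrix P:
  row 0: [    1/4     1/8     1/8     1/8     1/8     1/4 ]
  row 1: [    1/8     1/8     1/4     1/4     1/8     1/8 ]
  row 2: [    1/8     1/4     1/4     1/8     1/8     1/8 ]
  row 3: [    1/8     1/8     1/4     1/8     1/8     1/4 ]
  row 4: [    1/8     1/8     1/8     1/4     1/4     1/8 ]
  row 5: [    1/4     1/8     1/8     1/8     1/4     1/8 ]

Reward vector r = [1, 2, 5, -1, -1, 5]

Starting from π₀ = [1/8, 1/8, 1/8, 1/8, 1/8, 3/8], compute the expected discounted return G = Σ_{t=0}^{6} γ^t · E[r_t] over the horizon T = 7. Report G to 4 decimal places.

t=0: π = [0.1250, 0.1250, 0.1250, 0.1250, 0.1250, 0.3750], E[r] = 2.6250, γ^t·E[r] = 2.625000, running G = 2.625000
t=1: π = [0.1875, 0.1406, 0.1719, 0.1563, 0.1875, 0.1563], E[r] = 1.7656, γ^t·E[r] = 1.412500, running G = 4.037500
t=2: π = [0.1680, 0.1465, 0.1836, 0.1660, 0.1680, 0.1680], E[r] = 1.8848, γ^t·E[r] = 1.206250, running G = 5.243750
t=3: π = [0.1670, 0.1479, 0.1870, 0.1643, 0.1670, 0.1667], E[r] = 1.9004, γ^t·E[r] = 0.973000, running G = 6.216750
t=4: π = [0.1667, 0.1484, 0.1874, 0.1644, 0.1667, 0.1664], E[r] = 1.9015, γ^t·E[r] = 0.778850, running G = 6.995600
t=5: π = [0.1666, 0.1484, 0.1875, 0.1644, 0.1666, 0.1664], E[r] = 1.9020, γ^t·E[r] = 0.623244, running G = 7.618844
t=6: π = [0.1666, 0.1484, 0.1875, 0.1644, 0.1666, 0.1664], E[r] = 1.9021, γ^t·E[r] = 0.498623, running G = 8.117467

G = 8.1175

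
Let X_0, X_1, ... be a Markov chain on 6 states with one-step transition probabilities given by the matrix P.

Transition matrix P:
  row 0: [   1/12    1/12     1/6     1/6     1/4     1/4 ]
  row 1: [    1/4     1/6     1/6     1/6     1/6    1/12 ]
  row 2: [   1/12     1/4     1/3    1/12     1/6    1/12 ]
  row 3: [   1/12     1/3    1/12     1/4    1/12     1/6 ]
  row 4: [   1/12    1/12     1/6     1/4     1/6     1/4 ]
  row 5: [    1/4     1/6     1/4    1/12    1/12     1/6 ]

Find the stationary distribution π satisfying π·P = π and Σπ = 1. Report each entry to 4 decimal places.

π = [0.1408, 0.1861, 0.1996, 0.1630, 0.1516, 0.1589]

Balance equations π_j = Σ_i π_i·P[i][j]:
  π_0 = 1/12·π_0 + 1/4·π_1 + 1/12·π_2 + 1/12·π_3 + 1/12·π_4 + 1/4·π_5
  π_1 = 1/12·π_0 + 1/6·π_1 + 1/4·π_2 + 1/3·π_3 + 1/12·π_4 + 1/6·π_5
  π_2 = 1/6·π_0 + 1/6·π_1 + 1/3·π_2 + 1/12·π_3 + 1/6·π_4 + 1/4·π_5
  π_3 = 1/6·π_0 + 1/6·π_1 + 1/12·π_2 + 1/4·π_3 + 1/4·π_4 + 1/12·π_5
  π_4 = 1/4·π_0 + 1/6·π_1 + 1/6·π_2 + 1/12·π_3 + 1/6·π_4 + 1/12·π_5
  normalize: π_0 + π_1 + π_2 + π_3 + π_4 + π_5 = 1
Solving the linear system gives exactly π = [308/2187, 407/2187, 97/486, 713/4374, 221/1458, 695/4374].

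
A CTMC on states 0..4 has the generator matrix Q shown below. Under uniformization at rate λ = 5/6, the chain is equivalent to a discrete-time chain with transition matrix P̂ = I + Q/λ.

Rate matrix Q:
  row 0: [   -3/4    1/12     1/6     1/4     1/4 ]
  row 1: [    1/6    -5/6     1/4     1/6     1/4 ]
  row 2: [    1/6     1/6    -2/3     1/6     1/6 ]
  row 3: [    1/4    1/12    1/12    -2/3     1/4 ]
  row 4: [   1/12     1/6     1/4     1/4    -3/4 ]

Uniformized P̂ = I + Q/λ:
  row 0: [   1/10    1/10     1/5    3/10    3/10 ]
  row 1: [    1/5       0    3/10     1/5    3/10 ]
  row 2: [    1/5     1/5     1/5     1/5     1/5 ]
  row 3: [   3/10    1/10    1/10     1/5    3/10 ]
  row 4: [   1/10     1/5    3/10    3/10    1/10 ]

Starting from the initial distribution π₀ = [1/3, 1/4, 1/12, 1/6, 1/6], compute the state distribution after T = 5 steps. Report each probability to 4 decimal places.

t=0: π = [0.3333, 0.2500, 0.0833, 0.1667, 0.1667]
t=1: π = [0.1667, 0.1000, 0.2250, 0.2500, 0.2583]
t=2: π = [0.1825, 0.1383, 0.2108, 0.2425, 0.2258]
t=3: π = [0.1834, 0.1298, 0.2122, 0.2408, 0.2338]
t=4: π = [0.1824, 0.1316, 0.2123, 0.2417, 0.2320]
t=5: π = [0.1827, 0.1313, 0.2122, 0.2414, 0.2324]

π = [0.1827, 0.1313, 0.2122, 0.2414, 0.2324]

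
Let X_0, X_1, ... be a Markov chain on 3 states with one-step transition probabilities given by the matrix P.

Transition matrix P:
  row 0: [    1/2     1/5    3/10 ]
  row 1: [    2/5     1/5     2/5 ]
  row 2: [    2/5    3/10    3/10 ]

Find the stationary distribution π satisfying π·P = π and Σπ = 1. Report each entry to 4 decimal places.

π = [0.4444, 0.2323, 0.3232]

Balance equations π_j = Σ_i π_i·P[i][j]:
  π_0 = 1/2·π_0 + 2/5·π_1 + 2/5·π_2
  π_1 = 1/5·π_0 + 1/5·π_1 + 3/10·π_2
  normalize: π_0 + π_1 + π_2 = 1
Solving the linear system gives exactly π = [4/9, 23/99, 32/99].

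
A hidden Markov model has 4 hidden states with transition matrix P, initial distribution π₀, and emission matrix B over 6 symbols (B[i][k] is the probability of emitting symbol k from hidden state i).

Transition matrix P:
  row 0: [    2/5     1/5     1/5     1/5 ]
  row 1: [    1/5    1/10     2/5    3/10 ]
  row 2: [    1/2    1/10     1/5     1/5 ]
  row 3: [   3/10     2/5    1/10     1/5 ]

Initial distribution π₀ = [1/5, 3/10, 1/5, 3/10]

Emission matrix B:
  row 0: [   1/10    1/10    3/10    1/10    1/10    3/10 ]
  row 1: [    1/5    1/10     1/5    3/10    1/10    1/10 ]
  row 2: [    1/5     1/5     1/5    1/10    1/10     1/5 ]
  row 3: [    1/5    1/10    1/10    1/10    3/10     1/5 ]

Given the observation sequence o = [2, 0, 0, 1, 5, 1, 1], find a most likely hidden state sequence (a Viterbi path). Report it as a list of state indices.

path = [1, 3, 1, 2, 0, 2, 0]

t=0: δ = [6.000e-02, 6.000e-02, 4.000e-02, 3.000e-02]  (obs o_0=2)
t=1: δ = [2.400e-03, 2.400e-03, 4.800e-03, 3.600e-03]  ψ = [0, 0, 1, 1]  (obs o_1=0)
t=2: δ = [2.400e-04, 2.880e-04, 1.920e-04, 1.920e-04]  ψ = [2, 3, 1, 2]  (obs o_2=0)
t=3: δ = [9.600e-06, 7.680e-06, 2.304e-05, 8.640e-06]  ψ = [0, 3, 1, 1]  (obs o_3=1)
t=4: δ = [3.456e-06, 3.456e-07, 9.216e-07, 9.216e-07]  ψ = [2, 3, 2, 2]  (obs o_4=5)
t=5: δ = [1.382e-07, 6.912e-08, 1.382e-07, 6.912e-08]  ψ = [0, 0, 0, 0]  (obs o_5=1)
t=6: δ = [6.912e-09, 2.765e-09, 5.530e-09, 2.765e-09]  ψ = [2, 0, 0, 0]  (obs o_6=1)
backtrack: best end state = 0; path = [1, 3, 1, 2, 0, 2, 0]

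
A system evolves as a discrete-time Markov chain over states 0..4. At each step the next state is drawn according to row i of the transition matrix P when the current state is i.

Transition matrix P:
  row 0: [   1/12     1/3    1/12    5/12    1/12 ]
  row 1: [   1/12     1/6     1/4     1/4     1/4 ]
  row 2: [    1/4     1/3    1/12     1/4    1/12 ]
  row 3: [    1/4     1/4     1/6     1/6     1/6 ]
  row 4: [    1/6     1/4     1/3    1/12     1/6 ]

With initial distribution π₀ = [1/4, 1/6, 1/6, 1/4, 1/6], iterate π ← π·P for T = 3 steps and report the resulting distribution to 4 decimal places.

t=0: π = [0.2500, 0.1667, 0.1667, 0.2500, 0.1667]
t=1: π = [0.1667, 0.2708, 0.1736, 0.2431, 0.1458]
t=2: π = [0.1649, 0.2558, 0.1852, 0.2332, 0.1609]
t=3: π = [0.1665, 0.2579, 0.1856, 0.2312, 0.1588]

π = [0.1665, 0.2579, 0.1856, 0.2312, 0.1588]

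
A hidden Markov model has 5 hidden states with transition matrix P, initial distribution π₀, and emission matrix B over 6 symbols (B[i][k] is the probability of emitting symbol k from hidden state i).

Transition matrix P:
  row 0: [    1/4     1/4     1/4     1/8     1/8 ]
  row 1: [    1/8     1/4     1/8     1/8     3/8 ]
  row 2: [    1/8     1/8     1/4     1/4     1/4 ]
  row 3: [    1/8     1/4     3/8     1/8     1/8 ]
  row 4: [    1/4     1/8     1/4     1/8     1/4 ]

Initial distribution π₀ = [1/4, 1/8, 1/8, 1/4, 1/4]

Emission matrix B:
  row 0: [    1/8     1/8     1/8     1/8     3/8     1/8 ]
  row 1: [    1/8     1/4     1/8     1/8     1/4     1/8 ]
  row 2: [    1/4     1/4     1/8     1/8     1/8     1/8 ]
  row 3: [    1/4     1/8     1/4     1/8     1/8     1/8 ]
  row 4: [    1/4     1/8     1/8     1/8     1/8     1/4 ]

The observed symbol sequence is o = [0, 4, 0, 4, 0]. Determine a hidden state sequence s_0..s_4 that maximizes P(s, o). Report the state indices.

t=0: δ = [3.125e-02, 1.562e-02, 3.125e-02, 6.250e-02, 6.250e-02]  (obs o_0=0)
t=1: δ = [5.859e-03, 3.906e-03, 2.930e-03, 9.766e-04, 1.953e-03]  ψ = [4, 3, 3, 2, 4]  (obs o_1=4)
t=2: δ = [1.831e-04, 1.831e-04, 3.662e-04, 1.831e-04, 3.662e-04]  ψ = [0, 0, 0, 0, 1]  (obs o_2=0)
t=3: δ = [3.433e-05, 1.144e-05, 1.144e-05, 1.144e-05, 1.144e-05]  ψ = [4, 0, 2, 2, 2]  (obs o_3=4)
t=4: δ = [1.073e-06, 1.073e-06, 2.146e-06, 1.073e-06, 1.073e-06]  ψ = [0, 0, 0, 0, 0]  (obs o_4=0)
backtrack: best end state = 2; path = [3, 1, 4, 0, 2]

path = [3, 1, 4, 0, 2]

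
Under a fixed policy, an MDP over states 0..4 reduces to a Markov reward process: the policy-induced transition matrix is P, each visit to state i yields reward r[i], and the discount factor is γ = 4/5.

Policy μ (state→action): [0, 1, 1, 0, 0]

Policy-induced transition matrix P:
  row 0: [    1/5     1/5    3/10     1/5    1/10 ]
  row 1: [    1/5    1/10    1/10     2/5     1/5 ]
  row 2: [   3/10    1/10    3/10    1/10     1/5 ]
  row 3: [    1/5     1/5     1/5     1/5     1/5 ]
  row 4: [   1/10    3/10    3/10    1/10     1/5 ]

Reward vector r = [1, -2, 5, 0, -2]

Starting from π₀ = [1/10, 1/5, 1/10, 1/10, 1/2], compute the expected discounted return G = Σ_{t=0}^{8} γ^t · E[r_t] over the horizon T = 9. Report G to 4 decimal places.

t=0: π = [0.1000, 0.2000, 0.1000, 0.1000, 0.5000], E[r] = -0.8000, γ^t·E[r] = -0.800000, running G = -0.800000
t=1: π = [0.1600, 0.2200, 0.2500, 0.1800, 0.1900], E[r] = 0.5900, γ^t·E[r] = 0.472000, running G = -0.328000
t=2: π = [0.2060, 0.1720, 0.2380, 0.2000, 0.1840], E[r] = 0.6840, γ^t·E[r] = 0.437760, running G = 0.109760
t=3: π = [0.2054, 0.1774, 0.2456, 0.1922, 0.1794], E[r] = 0.7198, γ^t·E[r] = 0.368538, running G = 0.478298
t=4: π = [0.2066, 0.1756, 0.2453, 0.1930, 0.1795], E[r] = 0.7229, γ^t·E[r] = 0.296108, running G = 0.774406
t=5: π = [0.2066, 0.1759, 0.2456, 0.1927, 0.1793], E[r] = 0.7241, γ^t·E[r] = 0.237265, running G = 1.011670
t=6: π = [0.2066, 0.1758, 0.2456, 0.1927, 0.1793], E[r] = 0.7242, γ^t·E[r] = 0.189839, running G = 1.201510
t=7: π = [0.2066, 0.1758, 0.2456, 0.1927, 0.1793], E[r] = 0.7242, γ^t·E[r] = 0.151880, running G = 1.353389
t=8: π = [0.2066, 0.1758, 0.2456, 0.1927, 0.1793], E[r] = 0.7242, γ^t·E[r] = 0.121504, running G = 1.474894

G = 1.4749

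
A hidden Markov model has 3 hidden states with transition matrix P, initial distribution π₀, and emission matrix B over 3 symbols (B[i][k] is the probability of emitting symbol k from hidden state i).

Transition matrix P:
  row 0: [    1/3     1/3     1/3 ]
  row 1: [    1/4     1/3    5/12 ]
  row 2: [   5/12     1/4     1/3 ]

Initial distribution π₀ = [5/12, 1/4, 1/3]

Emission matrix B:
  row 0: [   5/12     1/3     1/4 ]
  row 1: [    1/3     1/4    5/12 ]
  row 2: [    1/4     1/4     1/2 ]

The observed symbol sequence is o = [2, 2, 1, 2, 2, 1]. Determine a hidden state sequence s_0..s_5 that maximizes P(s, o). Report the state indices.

path = [2, 2, 0, 1, 2, 0]

t=0: δ = [1.042e-01, 1.042e-01, 1.667e-01]  (obs o_0=2)
t=1: δ = [1.736e-02, 1.736e-02, 2.778e-02]  ψ = [2, 2, 2]  (obs o_1=2)
t=2: δ = [3.858e-03, 1.736e-03, 2.315e-03]  ψ = [2, 2, 2]  (obs o_2=1)
t=3: δ = [3.215e-04, 5.358e-04, 6.430e-04]  ψ = [0, 0, 0]  (obs o_3=2)
t=4: δ = [6.698e-05, 7.442e-05, 1.116e-04]  ψ = [2, 1, 1]  (obs o_4=2)
t=5: δ = [1.550e-05, 6.977e-06, 9.303e-06]  ψ = [2, 2, 2]  (obs o_5=1)
backtrack: best end state = 0; path = [2, 2, 0, 1, 2, 0]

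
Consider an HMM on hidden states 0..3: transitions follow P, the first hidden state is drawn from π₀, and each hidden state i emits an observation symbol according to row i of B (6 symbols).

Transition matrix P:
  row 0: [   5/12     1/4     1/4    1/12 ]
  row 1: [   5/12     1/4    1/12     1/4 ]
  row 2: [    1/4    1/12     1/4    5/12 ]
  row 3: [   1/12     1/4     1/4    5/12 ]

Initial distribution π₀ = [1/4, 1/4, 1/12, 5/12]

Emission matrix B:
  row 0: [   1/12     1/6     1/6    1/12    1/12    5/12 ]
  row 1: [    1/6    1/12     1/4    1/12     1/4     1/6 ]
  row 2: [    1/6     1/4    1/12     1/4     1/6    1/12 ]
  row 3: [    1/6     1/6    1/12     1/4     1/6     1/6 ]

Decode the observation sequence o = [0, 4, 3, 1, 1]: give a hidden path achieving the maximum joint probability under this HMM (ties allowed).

t=0: δ = [2.083e-02, 4.167e-02, 1.389e-02, 6.944e-02]  (obs o_0=0)
t=1: δ = [1.447e-03, 4.340e-03, 2.894e-03, 4.823e-03]  ψ = [1, 3, 3, 3]  (obs o_1=4)
t=2: δ = [1.507e-04, 1.005e-04, 3.014e-04, 5.023e-04]  ψ = [1, 3, 3, 3]  (obs o_2=3)
t=3: δ = [1.256e-05, 1.047e-05, 3.140e-05, 3.489e-05]  ψ = [2, 3, 3, 3]  (obs o_3=1)
t=4: δ = [1.308e-06, 7.268e-07, 2.180e-06, 2.423e-06]  ψ = [2, 3, 3, 3]  (obs o_4=1)
backtrack: best end state = 3; path = [3, 3, 3, 3, 3]

path = [3, 3, 3, 3, 3]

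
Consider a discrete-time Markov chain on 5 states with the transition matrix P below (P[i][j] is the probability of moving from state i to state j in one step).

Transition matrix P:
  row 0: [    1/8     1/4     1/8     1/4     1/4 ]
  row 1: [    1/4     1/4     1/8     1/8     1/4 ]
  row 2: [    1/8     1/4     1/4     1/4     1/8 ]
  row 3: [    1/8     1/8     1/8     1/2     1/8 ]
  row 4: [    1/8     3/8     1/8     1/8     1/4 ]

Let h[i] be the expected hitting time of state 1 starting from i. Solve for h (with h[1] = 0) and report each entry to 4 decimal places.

First-step conditioning: h[1] = 0; for i ≠ 1, h[i] = 1 + Σ_k P[i][k]·h[k].
  h[0] = 1 + 1/8·h[0] + 1/8·h[2] + 1/4·h[3] + 1/4·h[4]
  h[2] = 1 + 1/8·h[0] + 1/4·h[2] + 1/4·h[3] + 1/8·h[4]
  h[3] = 1 + 1/8·h[0] + 1/8·h[2] + 1/2·h[3] + 1/8·h[4]
  h[4] = 1 + 1/8·h[0] + 1/8·h[2] + 1/8·h[3] + 1/4·h[4]
Solving the 4×4 linear system over states ≠ 1 gives exactly h = [376/89, 0, 384/89, 448/89, 320/89] (h[1] = 0 is the target).

h = [4.2247, 0.0000, 4.3146, 5.0337, 3.5955]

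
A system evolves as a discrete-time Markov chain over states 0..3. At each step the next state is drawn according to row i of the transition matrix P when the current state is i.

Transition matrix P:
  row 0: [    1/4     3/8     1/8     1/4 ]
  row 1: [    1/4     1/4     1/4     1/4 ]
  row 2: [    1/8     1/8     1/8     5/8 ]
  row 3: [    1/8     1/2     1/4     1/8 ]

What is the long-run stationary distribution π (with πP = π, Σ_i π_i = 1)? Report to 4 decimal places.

Balance equations π_j = Σ_i π_i·P[i][j]:
  π_0 = 1/4·π_0 + 1/4·π_1 + 1/8·π_2 + 1/8·π_3
  π_1 = 3/8·π_0 + 1/4·π_1 + 1/8·π_2 + 1/2·π_3
  π_2 = 1/8·π_0 + 1/4·π_1 + 1/8·π_2 + 1/4·π_3
  normalize: π_0 + π_1 + π_2 + π_3 = 1
Solving the linear system gives exactly π = [10/53, 17/53, 32/159, 46/159].

π = [0.1887, 0.3208, 0.2013, 0.2893]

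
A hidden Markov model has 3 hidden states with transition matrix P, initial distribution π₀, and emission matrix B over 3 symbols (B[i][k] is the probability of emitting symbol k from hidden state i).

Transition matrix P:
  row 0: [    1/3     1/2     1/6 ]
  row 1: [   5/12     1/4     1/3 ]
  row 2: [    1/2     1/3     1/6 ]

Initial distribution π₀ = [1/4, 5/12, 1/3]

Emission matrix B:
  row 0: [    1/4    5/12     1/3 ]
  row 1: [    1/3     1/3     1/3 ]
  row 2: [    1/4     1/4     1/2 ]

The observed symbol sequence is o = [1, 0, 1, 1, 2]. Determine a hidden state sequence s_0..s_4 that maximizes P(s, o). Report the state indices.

t=0: δ = [1.042e-01, 1.389e-01, 8.333e-02]  (obs o_0=1)
t=1: δ = [1.447e-02, 1.736e-02, 1.157e-02]  ψ = [1, 0, 1]  (obs o_1=0)
t=2: δ = [3.014e-03, 2.411e-03, 1.447e-03]  ψ = [1, 0, 1]  (obs o_2=1)
t=3: δ = [4.186e-04, 5.023e-04, 2.009e-04]  ψ = [0, 0, 1]  (obs o_3=1)
t=4: δ = [6.977e-05, 6.977e-05, 8.372e-05]  ψ = [1, 0, 1]  (obs o_4=2)
backtrack: best end state = 2; path = [0, 1, 0, 1, 2]

path = [0, 1, 0, 1, 2]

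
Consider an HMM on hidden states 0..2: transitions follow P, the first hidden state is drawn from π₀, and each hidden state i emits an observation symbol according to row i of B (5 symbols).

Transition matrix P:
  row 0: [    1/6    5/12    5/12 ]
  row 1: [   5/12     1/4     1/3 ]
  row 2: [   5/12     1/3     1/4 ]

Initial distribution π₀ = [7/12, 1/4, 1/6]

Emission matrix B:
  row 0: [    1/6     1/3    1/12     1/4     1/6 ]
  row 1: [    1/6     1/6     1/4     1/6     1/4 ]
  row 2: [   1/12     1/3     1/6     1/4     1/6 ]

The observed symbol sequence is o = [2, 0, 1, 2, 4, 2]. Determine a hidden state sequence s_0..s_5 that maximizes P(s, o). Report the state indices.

t=0: δ = [4.861e-02, 6.250e-02, 2.778e-02]  (obs o_0=2)
t=1: δ = [4.340e-03, 3.376e-03, 1.736e-03]  ψ = [1, 0, 1]  (obs o_1=0)
t=2: δ = [4.689e-04, 3.014e-04, 6.028e-04]  ψ = [1, 0, 0]  (obs o_2=1)
t=3: δ = [2.093e-05, 5.023e-05, 3.256e-05]  ψ = [2, 2, 0]  (obs o_3=2)
t=4: δ = [3.489e-06, 3.140e-06, 2.791e-06]  ψ = [1, 1, 1]  (obs o_4=4)
t=5: δ = [1.090e-07, 3.634e-07, 2.423e-07]  ψ = [1, 0, 0]  (obs o_5=2)
backtrack: best end state = 1; path = [1, 0, 2, 1, 0, 1]

path = [1, 0, 2, 1, 0, 1]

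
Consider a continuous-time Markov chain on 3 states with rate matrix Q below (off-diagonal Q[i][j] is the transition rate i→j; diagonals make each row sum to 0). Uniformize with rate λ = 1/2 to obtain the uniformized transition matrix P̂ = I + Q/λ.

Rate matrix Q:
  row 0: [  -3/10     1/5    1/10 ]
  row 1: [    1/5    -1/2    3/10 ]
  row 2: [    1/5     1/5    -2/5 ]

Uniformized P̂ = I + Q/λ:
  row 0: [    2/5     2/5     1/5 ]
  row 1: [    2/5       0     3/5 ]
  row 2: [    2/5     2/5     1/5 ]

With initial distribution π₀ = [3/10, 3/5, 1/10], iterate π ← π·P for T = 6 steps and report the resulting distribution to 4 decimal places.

π = [0.4000, 0.2870, 0.3130]

t=0: π = [0.3000, 0.6000, 0.1000]
t=1: π = [0.4000, 0.1600, 0.4400]
t=2: π = [0.4000, 0.3360, 0.2640]
t=3: π = [0.4000, 0.2656, 0.3344]
t=4: π = [0.4000, 0.2938, 0.3062]
t=5: π = [0.4000, 0.2825, 0.3175]
t=6: π = [0.4000, 0.2870, 0.3130]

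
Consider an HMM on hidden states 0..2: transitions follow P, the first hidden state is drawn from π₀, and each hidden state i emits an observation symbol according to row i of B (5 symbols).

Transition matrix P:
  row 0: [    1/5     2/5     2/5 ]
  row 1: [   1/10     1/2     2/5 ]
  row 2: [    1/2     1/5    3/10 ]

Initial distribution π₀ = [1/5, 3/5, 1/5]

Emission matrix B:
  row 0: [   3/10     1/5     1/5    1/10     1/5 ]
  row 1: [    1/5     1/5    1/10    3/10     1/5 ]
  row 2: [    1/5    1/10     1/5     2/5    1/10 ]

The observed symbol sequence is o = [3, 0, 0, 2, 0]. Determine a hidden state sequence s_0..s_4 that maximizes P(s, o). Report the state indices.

path = [1, 2, 0, 2, 0]

t=0: δ = [2.000e-02, 1.800e-01, 8.000e-02]  (obs o_0=3)
t=1: δ = [1.200e-02, 1.800e-02, 1.440e-02]  ψ = [2, 1, 1]  (obs o_1=0)
t=2: δ = [2.160e-03, 1.800e-03, 1.440e-03]  ψ = [2, 1, 1]  (obs o_2=0)
t=3: δ = [1.440e-04, 9.000e-05, 1.728e-04]  ψ = [2, 1, 0]  (obs o_3=2)
t=4: δ = [2.592e-05, 1.152e-05, 1.152e-05]  ψ = [2, 0, 0]  (obs o_4=0)
backtrack: best end state = 0; path = [1, 2, 0, 2, 0]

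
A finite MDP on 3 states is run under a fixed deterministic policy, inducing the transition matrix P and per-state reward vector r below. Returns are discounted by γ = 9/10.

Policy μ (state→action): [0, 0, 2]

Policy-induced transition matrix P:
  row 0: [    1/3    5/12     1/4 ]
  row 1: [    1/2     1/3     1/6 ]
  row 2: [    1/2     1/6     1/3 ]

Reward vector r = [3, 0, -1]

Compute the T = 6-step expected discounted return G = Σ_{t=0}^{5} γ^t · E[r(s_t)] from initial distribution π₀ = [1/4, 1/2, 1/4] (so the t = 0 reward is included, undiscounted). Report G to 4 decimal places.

G = 4.4259

t=0: π = [0.2500, 0.5000, 0.2500], E[r] = 0.5000, γ^t·E[r] = 0.500000, running G = 0.500000
t=1: π = [0.4583, 0.3125, 0.2292], E[r] = 1.1458, γ^t·E[r] = 1.031250, running G = 1.531250
t=2: π = [0.4236, 0.3333, 0.2431], E[r] = 1.0278, γ^t·E[r] = 0.832500, running G = 2.363750
t=3: π = [0.4294, 0.3281, 0.2425], E[r] = 1.0457, γ^t·E[r] = 0.762328, running G = 3.126078
t=4: π = [0.4284, 0.3287, 0.2429], E[r] = 1.0424, γ^t·E[r] = 0.683944, running G = 3.810022
t=5: π = [0.4286, 0.3286, 0.2428], E[r] = 1.0429, γ^t·E[r] = 0.615844, running G = 4.425866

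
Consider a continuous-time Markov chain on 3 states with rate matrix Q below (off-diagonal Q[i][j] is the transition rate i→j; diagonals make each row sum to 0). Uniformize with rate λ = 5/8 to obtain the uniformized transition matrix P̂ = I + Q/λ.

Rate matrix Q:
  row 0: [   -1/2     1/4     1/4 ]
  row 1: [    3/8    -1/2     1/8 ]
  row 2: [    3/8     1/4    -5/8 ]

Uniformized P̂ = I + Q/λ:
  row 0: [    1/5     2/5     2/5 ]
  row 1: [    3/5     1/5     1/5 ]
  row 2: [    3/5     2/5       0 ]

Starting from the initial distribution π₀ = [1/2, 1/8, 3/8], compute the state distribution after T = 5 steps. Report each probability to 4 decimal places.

π = [0.4278, 0.3334, 0.2388]

t=0: π = [0.5000, 0.1250, 0.3750]
t=1: π = [0.4000, 0.3750, 0.2250]
t=2: π = [0.4400, 0.3250, 0.2350]
t=3: π = [0.4240, 0.3350, 0.2410]
t=4: π = [0.4304, 0.3330, 0.2366]
t=5: π = [0.4278, 0.3334, 0.2388]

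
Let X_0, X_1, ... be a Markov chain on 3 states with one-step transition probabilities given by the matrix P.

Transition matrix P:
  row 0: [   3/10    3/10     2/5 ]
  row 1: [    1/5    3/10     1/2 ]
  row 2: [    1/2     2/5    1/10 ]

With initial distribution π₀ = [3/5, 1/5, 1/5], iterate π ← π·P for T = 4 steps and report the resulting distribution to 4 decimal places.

t=0: π = [0.6000, 0.2000, 0.2000]
t=1: π = [0.3200, 0.3200, 0.3600]
t=2: π = [0.3400, 0.3360, 0.3240]
t=3: π = [0.3312, 0.3324, 0.3364]
t=4: π = [0.3340, 0.3336, 0.3323]

π = [0.3340, 0.3336, 0.3323]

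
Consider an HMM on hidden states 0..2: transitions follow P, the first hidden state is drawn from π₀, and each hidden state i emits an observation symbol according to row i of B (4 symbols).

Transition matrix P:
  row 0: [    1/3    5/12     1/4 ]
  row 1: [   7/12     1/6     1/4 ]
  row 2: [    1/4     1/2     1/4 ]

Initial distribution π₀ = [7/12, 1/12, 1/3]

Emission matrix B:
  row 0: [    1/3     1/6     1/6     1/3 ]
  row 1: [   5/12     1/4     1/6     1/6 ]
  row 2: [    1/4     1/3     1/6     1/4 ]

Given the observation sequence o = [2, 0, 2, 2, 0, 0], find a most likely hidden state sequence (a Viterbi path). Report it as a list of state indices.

t=0: δ = [9.722e-02, 1.389e-02, 5.556e-02]  (obs o_0=2)
t=1: δ = [1.080e-02, 1.688e-02, 6.076e-03]  ψ = [0, 0, 0]  (obs o_1=0)
t=2: δ = [1.641e-03, 7.502e-04, 7.033e-04]  ψ = [1, 0, 1]  (obs o_2=2)
t=3: δ = [9.117e-05, 1.140e-04, 6.838e-05]  ψ = [0, 0, 0]  (obs o_3=2)
t=4: δ = [2.216e-05, 1.583e-05, 7.122e-06]  ψ = [1, 0, 1]  (obs o_4=0)
t=5: δ = [3.078e-06, 3.847e-06, 1.385e-06]  ψ = [1, 0, 0]  (obs o_5=0)
backtrack: best end state = 1; path = [0, 1, 0, 1, 0, 1]

path = [0, 1, 0, 1, 0, 1]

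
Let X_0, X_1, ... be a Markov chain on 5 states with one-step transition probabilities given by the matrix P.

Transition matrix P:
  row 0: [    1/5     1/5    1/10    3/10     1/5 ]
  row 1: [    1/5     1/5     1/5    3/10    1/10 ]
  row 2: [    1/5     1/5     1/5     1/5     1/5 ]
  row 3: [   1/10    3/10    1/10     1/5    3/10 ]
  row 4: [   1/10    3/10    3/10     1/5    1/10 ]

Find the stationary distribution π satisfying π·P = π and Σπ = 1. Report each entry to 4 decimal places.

π = [0.1578, 0.2422, 0.1784, 0.2400, 0.1816]

Balance equations π_j = Σ_i π_i·P[i][j]:
  π_0 = 1/5·π_0 + 1/5·π_1 + 1/5·π_2 + 1/10·π_3 + 1/10·π_4
  π_1 = 1/5·π_0 + 1/5·π_1 + 1/5·π_2 + 3/10·π_3 + 3/10·π_4
  π_2 = 1/10·π_0 + 1/5·π_1 + 1/5·π_2 + 1/10·π_3 + 3/10·π_4
  π_3 = 3/10·π_0 + 3/10·π_1 + 1/5·π_2 + 1/5·π_3 + 1/5·π_4
  normalize: π_0 + π_1 + π_2 + π_3 + π_4 = 1
Solving the linear system gives exactly π = [146/925, 224/925, 33/185, 6/25, 168/925].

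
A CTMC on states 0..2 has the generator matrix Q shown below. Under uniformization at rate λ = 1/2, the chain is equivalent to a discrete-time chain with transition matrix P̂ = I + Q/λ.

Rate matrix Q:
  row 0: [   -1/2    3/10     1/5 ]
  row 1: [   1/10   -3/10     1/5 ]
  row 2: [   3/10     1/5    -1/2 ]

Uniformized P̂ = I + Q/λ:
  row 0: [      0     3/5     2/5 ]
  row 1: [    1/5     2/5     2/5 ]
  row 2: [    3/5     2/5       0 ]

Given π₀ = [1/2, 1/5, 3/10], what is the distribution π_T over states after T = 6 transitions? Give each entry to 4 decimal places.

π = [0.2618, 0.4524, 0.2858]

t=0: π = [0.5000, 0.2000, 0.3000]
t=1: π = [0.2200, 0.5000, 0.2800]
t=2: π = [0.2680, 0.4440, 0.2880]
t=3: π = [0.2616, 0.4536, 0.2848]
t=4: π = [0.2616, 0.4523, 0.2861]
t=5: π = [0.2621, 0.4523, 0.2856]
t=6: π = [0.2618, 0.4524, 0.2858]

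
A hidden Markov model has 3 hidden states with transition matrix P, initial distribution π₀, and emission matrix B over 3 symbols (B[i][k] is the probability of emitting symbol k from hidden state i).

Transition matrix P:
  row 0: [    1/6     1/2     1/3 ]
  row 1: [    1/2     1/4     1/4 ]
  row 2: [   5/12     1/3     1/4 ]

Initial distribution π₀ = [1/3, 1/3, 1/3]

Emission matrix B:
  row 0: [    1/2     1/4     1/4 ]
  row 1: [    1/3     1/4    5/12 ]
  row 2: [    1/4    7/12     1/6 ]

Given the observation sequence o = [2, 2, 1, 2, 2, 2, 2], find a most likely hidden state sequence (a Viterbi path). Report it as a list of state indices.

path = [1, 0, 2, 0, 1, 0, 1]

t=0: δ = [8.333e-02, 1.389e-01, 5.556e-02]  (obs o_0=2)
t=1: δ = [1.736e-02, 1.736e-02, 5.787e-03]  ψ = [1, 0, 1]  (obs o_1=2)
t=2: δ = [2.170e-03, 2.170e-03, 3.376e-03]  ψ = [1, 0, 0]  (obs o_2=1)
t=3: δ = [3.516e-04, 4.689e-04, 1.407e-04]  ψ = [2, 2, 2]  (obs o_3=2)
t=4: δ = [5.861e-05, 7.326e-05, 1.954e-05]  ψ = [1, 0, 0]  (obs o_4=2)
t=5: δ = [9.157e-06, 1.221e-05, 3.256e-06]  ψ = [1, 0, 0]  (obs o_5=2)
t=6: δ = [1.526e-06, 1.908e-06, 5.087e-07]  ψ = [1, 0, 0]  (obs o_6=2)
backtrack: best end state = 1; path = [1, 0, 2, 0, 1, 0, 1]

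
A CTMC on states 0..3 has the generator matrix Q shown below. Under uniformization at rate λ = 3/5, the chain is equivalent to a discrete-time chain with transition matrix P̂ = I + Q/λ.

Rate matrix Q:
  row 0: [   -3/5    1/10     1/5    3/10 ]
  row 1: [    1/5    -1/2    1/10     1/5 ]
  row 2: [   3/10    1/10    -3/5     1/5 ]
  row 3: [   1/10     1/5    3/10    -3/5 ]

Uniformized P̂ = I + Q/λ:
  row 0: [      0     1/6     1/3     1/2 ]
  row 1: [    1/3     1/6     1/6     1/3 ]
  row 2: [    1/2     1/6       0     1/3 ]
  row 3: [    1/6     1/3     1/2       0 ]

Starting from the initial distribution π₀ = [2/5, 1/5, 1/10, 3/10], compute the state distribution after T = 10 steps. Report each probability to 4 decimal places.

t=0: π = [0.4000, 0.2000, 0.1000, 0.3000]
t=1: π = [0.1667, 0.2167, 0.3167, 0.3000]
t=2: π = [0.2806, 0.2167, 0.2417, 0.2611]
t=3: π = [0.2366, 0.2102, 0.2602, 0.2931]
t=4: π = [0.2490, 0.2155, 0.2604, 0.2751]
t=5: π = [0.2479, 0.2125, 0.2565, 0.2831]
t=6: π = [0.2463, 0.2139, 0.2596, 0.2803]
t=7: π = [0.2478, 0.2134, 0.2579, 0.2810]
t=8: π = [0.2469, 0.2135, 0.2586, 0.2810]
t=9: π = [0.2473, 0.2135, 0.2584, 0.2808]
t=10: π = [0.2472, 0.2135, 0.2584, 0.2809]

π = [0.2472, 0.2135, 0.2584, 0.2809]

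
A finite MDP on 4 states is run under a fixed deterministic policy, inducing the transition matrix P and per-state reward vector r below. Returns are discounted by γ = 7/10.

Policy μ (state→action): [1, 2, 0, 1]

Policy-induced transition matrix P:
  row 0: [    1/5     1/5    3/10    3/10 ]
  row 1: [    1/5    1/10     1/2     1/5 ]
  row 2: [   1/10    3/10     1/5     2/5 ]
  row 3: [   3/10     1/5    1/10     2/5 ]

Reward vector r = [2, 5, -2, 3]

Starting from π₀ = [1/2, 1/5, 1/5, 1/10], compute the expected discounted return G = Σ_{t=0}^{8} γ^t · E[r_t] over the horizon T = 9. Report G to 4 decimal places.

t=0: π = [0.5000, 0.2000, 0.2000, 0.1000], E[r] = 1.9000, γ^t·E[r] = 1.900000, running G = 1.900000
t=1: π = [0.1900, 0.2000, 0.3000, 0.3100], E[r] = 1.7100, γ^t·E[r] = 1.197000, running G = 3.097000
t=2: π = [0.2010, 0.2100, 0.2480, 0.3410], E[r] = 1.9790, γ^t·E[r] = 0.969710, running G = 4.066710
t=3: π = [0.2093, 0.2038, 0.2490, 0.3379], E[r] = 1.9533, γ^t·E[r] = 0.669982, running G = 4.736692
t=4: π = [0.2089, 0.2045, 0.2483, 0.3383], E[r] = 1.9588, γ^t·E[r] = 0.470296, running G = 5.206988
t=5: π = [0.2090, 0.2044, 0.2484, 0.3382], E[r] = 1.9577, γ^t·E[r] = 0.329027, running G = 5.536015
t=6: π = [0.2090, 0.2044, 0.2484, 0.3382], E[r] = 1.9579, γ^t·E[r] = 0.230341, running G = 5.766356
t=7: π = [0.2090, 0.2044, 0.2484, 0.3382], E[r] = 1.9578, γ^t·E[r] = 0.161236, running G = 5.927592
t=8: π = [0.2090, 0.2044, 0.2484, 0.3382], E[r] = 1.9578, γ^t·E[r] = 0.112865, running G = 6.040457

G = 6.0405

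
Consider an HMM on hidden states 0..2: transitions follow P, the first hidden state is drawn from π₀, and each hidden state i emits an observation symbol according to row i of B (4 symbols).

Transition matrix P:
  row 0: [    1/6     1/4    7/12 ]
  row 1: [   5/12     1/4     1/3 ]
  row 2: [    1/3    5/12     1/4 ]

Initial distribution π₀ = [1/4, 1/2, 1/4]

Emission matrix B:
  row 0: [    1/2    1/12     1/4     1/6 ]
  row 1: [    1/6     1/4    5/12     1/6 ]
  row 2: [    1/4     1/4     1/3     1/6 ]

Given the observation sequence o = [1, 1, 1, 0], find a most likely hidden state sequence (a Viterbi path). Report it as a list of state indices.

path = [1, 2, 1, 0]

t=0: δ = [2.083e-02, 1.250e-01, 6.250e-02]  (obs o_0=1)
t=1: δ = [4.340e-03, 7.812e-03, 1.042e-02]  ψ = [1, 1, 1]  (obs o_1=1)
t=2: δ = [2.894e-04, 1.085e-03, 6.510e-04]  ψ = [2, 2, 1]  (obs o_2=1)
t=3: δ = [2.261e-04, 4.521e-05, 9.042e-05]  ψ = [1, 1, 1]  (obs o_3=0)
backtrack: best end state = 0; path = [1, 2, 1, 0]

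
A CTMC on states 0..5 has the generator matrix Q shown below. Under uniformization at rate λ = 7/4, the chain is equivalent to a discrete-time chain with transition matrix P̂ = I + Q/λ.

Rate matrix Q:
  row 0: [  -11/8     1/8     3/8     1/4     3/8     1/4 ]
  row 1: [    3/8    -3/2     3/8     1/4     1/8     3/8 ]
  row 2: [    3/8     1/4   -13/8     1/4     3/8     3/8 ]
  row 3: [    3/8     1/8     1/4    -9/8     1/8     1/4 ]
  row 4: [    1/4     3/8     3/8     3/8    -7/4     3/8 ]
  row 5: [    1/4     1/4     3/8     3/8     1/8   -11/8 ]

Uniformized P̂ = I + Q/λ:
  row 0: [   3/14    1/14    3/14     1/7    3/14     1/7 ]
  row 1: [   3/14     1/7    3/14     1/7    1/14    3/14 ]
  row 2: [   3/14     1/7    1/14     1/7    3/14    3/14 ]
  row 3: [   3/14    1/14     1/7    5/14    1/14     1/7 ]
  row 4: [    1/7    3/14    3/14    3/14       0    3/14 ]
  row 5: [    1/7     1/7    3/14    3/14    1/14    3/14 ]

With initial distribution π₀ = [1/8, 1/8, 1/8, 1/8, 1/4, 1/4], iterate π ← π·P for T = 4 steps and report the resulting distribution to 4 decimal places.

t=0: π = [0.1250, 0.1250, 0.1250, 0.1250, 0.2500, 0.2500]
t=1: π = [0.1786, 0.1429, 0.1875, 0.2054, 0.0893, 0.1964]
t=2: π = [0.1939, 0.1218, 0.1728, 0.2073, 0.1173, 0.1869]
t=3: π = [0.1926, 0.1226, 0.1748, 0.2090, 0.1154, 0.1856]
t=4: π = [0.1928, 0.1224, 0.1744, 0.2091, 0.1157, 0.1856]

π = [0.1928, 0.1224, 0.1744, 0.2091, 0.1157, 0.1856]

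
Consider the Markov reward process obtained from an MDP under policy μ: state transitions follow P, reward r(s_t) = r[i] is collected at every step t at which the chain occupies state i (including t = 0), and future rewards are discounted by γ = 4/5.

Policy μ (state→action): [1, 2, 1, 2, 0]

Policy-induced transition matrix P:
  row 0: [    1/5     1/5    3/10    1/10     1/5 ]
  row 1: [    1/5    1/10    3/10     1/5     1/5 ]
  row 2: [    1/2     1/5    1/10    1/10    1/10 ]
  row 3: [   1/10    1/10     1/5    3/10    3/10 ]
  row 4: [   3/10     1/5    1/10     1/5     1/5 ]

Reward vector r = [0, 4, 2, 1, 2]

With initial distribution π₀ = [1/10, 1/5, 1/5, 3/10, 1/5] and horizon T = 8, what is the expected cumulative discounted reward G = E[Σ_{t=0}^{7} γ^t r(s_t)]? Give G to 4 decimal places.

G = 7.0426

t=0: π = [0.1000, 0.2000, 0.2000, 0.3000, 0.2000], E[r] = 1.9000, γ^t·E[r] = 1.900000, running G = 1.900000
t=1: π = [0.2500, 0.1500, 0.1900, 0.2000, 0.2100], E[r] = 1.6000, γ^t·E[r] = 1.280000, running G = 3.180000
t=2: π = [0.2580, 0.1650, 0.2000, 0.1760, 0.2010], E[r] = 1.6380, γ^t·E[r] = 1.048320, running G = 4.228320
t=3: π = [0.2625, 0.1659, 0.2022, 0.1718, 0.1976], E[r] = 1.6350, γ^t·E[r] = 0.837120, running G = 5.065440
t=4: π = [0.2632, 0.1662, 0.2029, 0.1707, 0.1970], E[r] = 1.6353, γ^t·E[r] = 0.669807, running G = 5.735247
t=5: π = [0.2635, 0.1663, 0.2030, 0.1705, 0.1968], E[r] = 1.6352, γ^t·E[r] = 0.535817, running G = 6.271064
t=6: π = [0.2635, 0.1663, 0.2030, 0.1704, 0.1967], E[r] = 1.6352, γ^t·E[r] = 0.428658, running G = 6.699722
t=7: π = [0.2635, 0.1663, 0.2030, 0.1704, 0.1967], E[r] = 1.6352, γ^t·E[r] = 0.342925, running G = 7.042648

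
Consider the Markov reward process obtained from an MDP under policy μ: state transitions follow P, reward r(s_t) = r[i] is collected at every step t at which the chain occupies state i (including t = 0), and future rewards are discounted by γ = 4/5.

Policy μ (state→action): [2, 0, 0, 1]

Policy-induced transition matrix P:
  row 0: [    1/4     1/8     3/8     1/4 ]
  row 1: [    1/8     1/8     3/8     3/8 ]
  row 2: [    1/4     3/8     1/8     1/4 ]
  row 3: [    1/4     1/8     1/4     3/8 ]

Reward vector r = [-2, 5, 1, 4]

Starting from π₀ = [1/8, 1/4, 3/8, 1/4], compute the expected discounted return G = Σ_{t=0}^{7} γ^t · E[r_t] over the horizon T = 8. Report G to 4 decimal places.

G = 8.8953

t=0: π = [0.1250, 0.2500, 0.3750, 0.2500], E[r] = 2.3750, γ^t·E[r] = 2.375000, running G = 2.375000
t=1: π = [0.2188, 0.2188, 0.2500, 0.3125], E[r] = 2.1563, γ^t·E[r] = 1.725000, running G = 4.100000
t=2: π = [0.2227, 0.1875, 0.2734, 0.3164], E[r] = 2.0313, γ^t·E[r] = 1.300000, running G = 5.400000
t=3: π = [0.2266, 0.1934, 0.2671, 0.3130], E[r] = 2.0327, γ^t·E[r] = 1.040750, running G = 6.440750
t=4: π = [0.2258, 0.1918, 0.2691, 0.3133], E[r] = 2.0295, γ^t·E[r] = 0.831275, running G = 7.272025
t=5: π = [0.2260, 0.1923, 0.2686, 0.3131], E[r] = 2.0304, γ^t·E[r] = 0.665328, running G = 7.937353
t=6: π = [0.2260, 0.1921, 0.2687, 0.3132], E[r] = 2.0302, γ^t·E[r] = 0.532203, running G = 8.469556
t=7: π = [0.2260, 0.1922, 0.2687, 0.3132], E[r] = 2.0303, γ^t·E[r] = 0.425777, running G = 8.895333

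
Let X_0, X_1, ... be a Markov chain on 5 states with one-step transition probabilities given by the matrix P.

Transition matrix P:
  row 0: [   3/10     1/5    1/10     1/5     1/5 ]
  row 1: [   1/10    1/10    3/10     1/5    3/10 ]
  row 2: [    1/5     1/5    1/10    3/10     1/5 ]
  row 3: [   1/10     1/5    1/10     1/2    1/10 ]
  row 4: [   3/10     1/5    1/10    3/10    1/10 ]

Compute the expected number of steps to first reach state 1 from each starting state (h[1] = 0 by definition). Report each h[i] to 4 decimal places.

h = [5.0000, 0.0000, 5.0000, 5.0000, 5.0000]

First-step conditioning: h[1] = 0; for i ≠ 1, h[i] = 1 + Σ_k P[i][k]·h[k].
  h[0] = 1 + 3/10·h[0] + 1/10·h[2] + 1/5·h[3] + 1/5·h[4]
  h[2] = 1 + 1/5·h[0] + 1/10·h[2] + 3/10·h[3] + 1/5·h[4]
  h[3] = 1 + 1/10·h[0] + 1/10·h[2] + 1/2·h[3] + 1/10·h[4]
  h[4] = 1 + 3/10·h[0] + 1/10·h[2] + 3/10·h[3] + 1/10·h[4]
Solving the 4×4 linear system over states ≠ 1 gives exactly h = [5, 0, 5, 5, 5] (h[1] = 0 is the target).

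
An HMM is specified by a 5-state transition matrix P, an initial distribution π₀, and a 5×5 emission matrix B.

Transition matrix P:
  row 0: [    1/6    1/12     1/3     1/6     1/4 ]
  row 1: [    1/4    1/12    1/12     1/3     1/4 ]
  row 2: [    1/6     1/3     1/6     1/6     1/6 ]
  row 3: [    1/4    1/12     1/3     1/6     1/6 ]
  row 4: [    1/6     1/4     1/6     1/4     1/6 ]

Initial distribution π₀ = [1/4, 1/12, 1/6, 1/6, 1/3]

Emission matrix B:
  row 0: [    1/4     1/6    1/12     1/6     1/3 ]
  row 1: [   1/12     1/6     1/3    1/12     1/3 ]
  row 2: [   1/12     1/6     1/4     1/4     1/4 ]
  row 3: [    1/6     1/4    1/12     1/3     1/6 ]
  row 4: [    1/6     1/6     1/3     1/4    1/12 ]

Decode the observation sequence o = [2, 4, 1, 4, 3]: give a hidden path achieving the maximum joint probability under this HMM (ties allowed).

t=0: δ = [2.083e-02, 2.778e-02, 4.167e-02, 1.389e-02, 1.111e-01]  (obs o_0=2)
t=1: δ = [6.173e-03, 9.259e-03, 4.630e-03, 4.630e-03, 1.543e-03]  ψ = [4, 4, 4, 4, 4]  (obs o_1=4)
t=2: δ = [3.858e-04, 2.572e-04, 3.429e-04, 7.716e-04, 3.858e-04]  ψ = [1, 2, 0, 1, 1]  (obs o_2=1)
t=3: δ = [6.430e-05, 3.810e-05, 6.430e-05, 2.143e-05, 1.072e-05]  ψ = [3, 2, 3, 3, 3]  (obs o_3=4)
t=4: δ = [1.786e-06, 1.786e-06, 5.358e-06, 4.234e-06, 4.019e-06]  ψ = [0, 2, 0, 1, 0]  (obs o_4=3)
backtrack: best end state = 2; path = [4, 1, 3, 0, 2]

path = [4, 1, 3, 0, 2]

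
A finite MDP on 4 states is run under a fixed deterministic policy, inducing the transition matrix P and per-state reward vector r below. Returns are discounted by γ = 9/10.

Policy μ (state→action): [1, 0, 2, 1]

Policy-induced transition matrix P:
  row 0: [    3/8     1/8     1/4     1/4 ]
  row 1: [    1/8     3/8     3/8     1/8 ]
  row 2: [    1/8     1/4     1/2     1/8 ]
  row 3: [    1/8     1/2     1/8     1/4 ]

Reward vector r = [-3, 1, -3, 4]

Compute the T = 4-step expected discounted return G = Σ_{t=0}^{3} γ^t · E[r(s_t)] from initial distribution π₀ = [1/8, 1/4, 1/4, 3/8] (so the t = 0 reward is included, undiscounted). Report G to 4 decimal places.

t=0: π = [0.1250, 0.2500, 0.2500, 0.3750], E[r] = 0.6250, γ^t·E[r] = 0.625000, running G = 0.625000
t=1: π = [0.1563, 0.3594, 0.2969, 0.1875], E[r] = -0.2500, γ^t·E[r] = -0.225000, running G = 0.400000
t=2: π = [0.1641, 0.3223, 0.3457, 0.1680], E[r] = -0.5352, γ^t·E[r] = -0.433477, running G = -0.033477
t=3: π = [0.1660, 0.3118, 0.3557, 0.1665], E[r] = -0.5874, γ^t·E[r] = -0.428216, running G = -0.461693

G = -0.4617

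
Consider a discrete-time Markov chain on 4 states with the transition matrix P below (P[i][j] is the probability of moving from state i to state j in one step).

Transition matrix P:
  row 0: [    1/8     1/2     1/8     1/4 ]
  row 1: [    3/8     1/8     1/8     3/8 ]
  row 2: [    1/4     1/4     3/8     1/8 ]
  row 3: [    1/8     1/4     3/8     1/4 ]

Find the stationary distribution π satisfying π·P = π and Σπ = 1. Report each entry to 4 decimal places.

Balance equations π_j = Σ_i π_i·P[i][j]:
  π_0 = 1/8·π_0 + 3/8·π_1 + 1/4·π_2 + 1/8·π_3
  π_1 = 1/2·π_0 + 1/8·π_1 + 1/4·π_2 + 1/4·π_3
  π_2 = 1/8·π_0 + 1/8·π_1 + 3/8·π_2 + 3/8·π_3
  normalize: π_0 + π_1 + π_2 + π_3 = 1
Solving the linear system gives exactly π = [127/566, 77/283, 71/283, 143/566].

π = [0.2244, 0.2721, 0.2509, 0.2527]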